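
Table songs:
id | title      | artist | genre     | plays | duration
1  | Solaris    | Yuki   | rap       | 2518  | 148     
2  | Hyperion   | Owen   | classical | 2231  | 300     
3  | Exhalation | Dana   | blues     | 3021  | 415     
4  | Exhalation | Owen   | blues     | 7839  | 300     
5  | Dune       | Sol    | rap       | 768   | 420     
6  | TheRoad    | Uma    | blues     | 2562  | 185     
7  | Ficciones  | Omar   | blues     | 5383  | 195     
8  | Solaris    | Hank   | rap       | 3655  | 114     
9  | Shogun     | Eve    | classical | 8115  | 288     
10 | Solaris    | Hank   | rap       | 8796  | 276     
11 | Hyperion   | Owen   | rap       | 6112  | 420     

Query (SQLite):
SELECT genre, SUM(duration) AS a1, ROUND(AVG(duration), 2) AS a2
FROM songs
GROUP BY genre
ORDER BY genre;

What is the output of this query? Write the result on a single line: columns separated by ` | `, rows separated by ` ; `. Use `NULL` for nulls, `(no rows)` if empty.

Group songs by genre.
Per group compute: SUM(duration), ROUND(AVG(duration), 2).
  blues: ids {3, 4, 6, 7} → SUM(duration)=1095, ROUND(AVG(duration), 2)=273.75
  classical: ids {2, 9} → SUM(duration)=588, ROUND(AVG(duration), 2)=294
  rap: ids {1, 5, 8, 10, 11} → SUM(duration)=1378, ROUND(AVG(duration), 2)=275.6

blues | 1095 | 273.75 ; classical | 588 | 294 ; rap | 1378 | 275.6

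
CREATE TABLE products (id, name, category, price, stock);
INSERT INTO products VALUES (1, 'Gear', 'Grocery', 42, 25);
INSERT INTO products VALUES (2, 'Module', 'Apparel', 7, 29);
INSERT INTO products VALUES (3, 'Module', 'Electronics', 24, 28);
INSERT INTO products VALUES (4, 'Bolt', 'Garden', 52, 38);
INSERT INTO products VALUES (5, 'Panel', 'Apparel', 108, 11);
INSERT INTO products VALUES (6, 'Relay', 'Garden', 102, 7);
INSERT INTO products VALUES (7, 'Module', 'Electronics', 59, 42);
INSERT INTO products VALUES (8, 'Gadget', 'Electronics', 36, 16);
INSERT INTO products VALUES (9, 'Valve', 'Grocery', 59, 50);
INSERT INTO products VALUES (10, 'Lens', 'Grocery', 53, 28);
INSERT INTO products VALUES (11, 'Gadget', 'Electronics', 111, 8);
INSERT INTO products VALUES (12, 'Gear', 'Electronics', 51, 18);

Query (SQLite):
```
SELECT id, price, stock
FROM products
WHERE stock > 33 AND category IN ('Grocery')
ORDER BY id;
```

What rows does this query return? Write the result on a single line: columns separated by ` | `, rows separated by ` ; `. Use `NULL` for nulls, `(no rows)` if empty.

9 | 59 | 50

stock > 33: ids {4, 7, 9}
category IN ('Grocery'): ids {1, 9, 10}
Combine with AND.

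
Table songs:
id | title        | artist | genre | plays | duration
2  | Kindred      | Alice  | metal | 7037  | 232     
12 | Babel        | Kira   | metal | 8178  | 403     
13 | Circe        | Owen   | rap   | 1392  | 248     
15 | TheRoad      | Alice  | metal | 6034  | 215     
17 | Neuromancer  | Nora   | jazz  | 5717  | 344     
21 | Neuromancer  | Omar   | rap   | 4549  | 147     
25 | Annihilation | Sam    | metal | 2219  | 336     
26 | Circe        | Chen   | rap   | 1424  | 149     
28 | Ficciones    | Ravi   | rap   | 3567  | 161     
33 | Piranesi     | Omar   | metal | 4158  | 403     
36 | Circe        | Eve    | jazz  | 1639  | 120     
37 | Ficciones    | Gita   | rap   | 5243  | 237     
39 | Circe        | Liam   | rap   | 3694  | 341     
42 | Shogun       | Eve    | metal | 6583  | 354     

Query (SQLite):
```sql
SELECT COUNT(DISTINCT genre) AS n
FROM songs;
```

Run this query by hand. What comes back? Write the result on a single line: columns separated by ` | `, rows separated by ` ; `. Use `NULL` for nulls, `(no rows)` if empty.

Count distinct non-NULL genre values.

3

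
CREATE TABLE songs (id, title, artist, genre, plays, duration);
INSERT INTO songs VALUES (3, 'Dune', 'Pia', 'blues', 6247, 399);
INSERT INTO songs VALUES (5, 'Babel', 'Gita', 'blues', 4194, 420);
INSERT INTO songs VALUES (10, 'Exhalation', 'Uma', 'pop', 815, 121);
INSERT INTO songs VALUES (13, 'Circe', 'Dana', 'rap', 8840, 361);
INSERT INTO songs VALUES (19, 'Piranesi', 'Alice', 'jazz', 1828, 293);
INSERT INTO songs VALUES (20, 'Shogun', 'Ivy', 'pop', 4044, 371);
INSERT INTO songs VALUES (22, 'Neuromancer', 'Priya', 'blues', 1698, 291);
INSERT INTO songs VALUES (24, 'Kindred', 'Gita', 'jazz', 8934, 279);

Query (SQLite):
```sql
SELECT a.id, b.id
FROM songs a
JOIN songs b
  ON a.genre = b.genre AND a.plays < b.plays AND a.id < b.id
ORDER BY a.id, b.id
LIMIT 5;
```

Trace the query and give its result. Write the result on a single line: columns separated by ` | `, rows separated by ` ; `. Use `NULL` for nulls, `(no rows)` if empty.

Pairs (a,b) with same genre, a.plays < b.plays, a.id < b.id.
genre groups: blues:{3,5,22} jazz:{19,24} pop:{10,20} rap:{13}
Ordered by (a.id, b.id); first 5.

10 | 20 ; 19 | 24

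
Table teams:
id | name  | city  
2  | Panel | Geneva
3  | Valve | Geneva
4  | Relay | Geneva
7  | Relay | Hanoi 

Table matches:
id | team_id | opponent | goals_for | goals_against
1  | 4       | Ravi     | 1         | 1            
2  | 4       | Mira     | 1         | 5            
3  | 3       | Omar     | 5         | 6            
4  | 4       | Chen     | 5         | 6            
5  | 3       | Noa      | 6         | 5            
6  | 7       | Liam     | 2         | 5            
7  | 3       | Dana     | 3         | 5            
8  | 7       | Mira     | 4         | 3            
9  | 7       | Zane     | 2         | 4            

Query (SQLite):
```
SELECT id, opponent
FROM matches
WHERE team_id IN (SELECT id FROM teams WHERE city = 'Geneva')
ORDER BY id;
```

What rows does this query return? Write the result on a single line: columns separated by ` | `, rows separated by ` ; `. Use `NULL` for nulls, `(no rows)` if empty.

Inner query: teams.id where city = 'Geneva'.
Outer: keep matches rows whose team_id is in that set.
Inner query → {2, 3, 4}

1 | Ravi ; 2 | Mira ; 3 | Omar ; 4 | Chen ; 5 | Noa ; 7 | Dana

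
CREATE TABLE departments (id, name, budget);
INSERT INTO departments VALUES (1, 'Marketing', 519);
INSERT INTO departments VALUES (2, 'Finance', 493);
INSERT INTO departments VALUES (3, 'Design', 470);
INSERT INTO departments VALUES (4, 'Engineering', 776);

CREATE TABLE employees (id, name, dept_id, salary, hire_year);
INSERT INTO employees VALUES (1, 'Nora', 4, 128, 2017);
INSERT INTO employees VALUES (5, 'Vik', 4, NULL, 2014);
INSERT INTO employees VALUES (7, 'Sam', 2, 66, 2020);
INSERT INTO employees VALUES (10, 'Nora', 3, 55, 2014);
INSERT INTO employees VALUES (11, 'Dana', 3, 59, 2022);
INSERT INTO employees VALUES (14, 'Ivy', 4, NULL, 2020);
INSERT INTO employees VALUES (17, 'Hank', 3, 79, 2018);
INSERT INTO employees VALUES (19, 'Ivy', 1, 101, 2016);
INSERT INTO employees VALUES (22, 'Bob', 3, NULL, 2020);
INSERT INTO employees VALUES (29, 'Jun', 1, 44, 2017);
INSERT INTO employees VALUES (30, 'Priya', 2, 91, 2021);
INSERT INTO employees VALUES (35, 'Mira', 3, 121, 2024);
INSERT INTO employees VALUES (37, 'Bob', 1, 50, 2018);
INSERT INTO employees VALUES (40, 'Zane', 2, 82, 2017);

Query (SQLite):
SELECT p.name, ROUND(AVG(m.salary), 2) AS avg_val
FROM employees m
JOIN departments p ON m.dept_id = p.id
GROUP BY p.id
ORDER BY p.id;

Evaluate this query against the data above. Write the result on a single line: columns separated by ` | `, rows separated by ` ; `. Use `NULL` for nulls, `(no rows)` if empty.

Marketing | 65 ; Finance | 79.67 ; Design | 78.5 ; Engineering | 128

Join each employees row to its departments via dept_id.
Group joined rows by departments.id; compute ROUND(AVG(m.salary), 2) per group.
  1: ids {19, 29, 37} → ROUND(AVG(m.salary), 2)=65
  2: ids {7, 30, 40} → ROUND(AVG(m.salary), 2)=79.67
  3: ids {10, 11, 17, 22, 35} → ROUND(AVG(m.salary), 2)=78.5
  4: ids {1, 5, 14} → ROUND(AVG(m.salary), 2)=128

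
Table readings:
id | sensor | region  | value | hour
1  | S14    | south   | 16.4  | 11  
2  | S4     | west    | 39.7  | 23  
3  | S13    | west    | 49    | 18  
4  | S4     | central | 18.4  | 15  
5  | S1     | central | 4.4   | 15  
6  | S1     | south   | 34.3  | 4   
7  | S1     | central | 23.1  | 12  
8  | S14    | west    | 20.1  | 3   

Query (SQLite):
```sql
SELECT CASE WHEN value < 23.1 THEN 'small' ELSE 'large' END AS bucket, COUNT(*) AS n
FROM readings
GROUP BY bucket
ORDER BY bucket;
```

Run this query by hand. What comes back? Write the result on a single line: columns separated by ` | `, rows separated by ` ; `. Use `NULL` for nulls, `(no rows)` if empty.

large | 4 ; small | 4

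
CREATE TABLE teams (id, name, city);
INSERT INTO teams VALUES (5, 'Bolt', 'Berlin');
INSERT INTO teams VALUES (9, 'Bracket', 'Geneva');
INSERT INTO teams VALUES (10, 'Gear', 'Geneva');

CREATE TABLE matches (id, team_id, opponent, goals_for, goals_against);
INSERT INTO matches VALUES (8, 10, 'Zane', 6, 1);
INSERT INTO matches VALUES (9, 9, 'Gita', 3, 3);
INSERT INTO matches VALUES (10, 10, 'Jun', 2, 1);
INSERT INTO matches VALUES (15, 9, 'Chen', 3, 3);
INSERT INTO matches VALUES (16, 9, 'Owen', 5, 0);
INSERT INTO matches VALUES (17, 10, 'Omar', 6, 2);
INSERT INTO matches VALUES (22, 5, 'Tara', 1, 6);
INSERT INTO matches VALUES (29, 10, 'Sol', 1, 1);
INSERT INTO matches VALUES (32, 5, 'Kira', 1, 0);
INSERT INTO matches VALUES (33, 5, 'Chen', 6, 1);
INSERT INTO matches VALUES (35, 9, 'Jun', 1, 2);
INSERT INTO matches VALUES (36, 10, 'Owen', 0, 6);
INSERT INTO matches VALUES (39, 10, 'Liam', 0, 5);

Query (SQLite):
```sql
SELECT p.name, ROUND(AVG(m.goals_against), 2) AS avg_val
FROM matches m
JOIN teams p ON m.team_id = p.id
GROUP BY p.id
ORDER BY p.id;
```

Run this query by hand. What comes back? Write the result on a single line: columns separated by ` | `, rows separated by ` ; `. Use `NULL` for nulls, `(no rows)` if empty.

Bolt | 2.33 ; Bracket | 2 ; Gear | 2.67

Join each matches row to its teams via team_id.
Group joined rows by teams.id; compute ROUND(AVG(m.goals_against), 2) per group.
  5: ids {22, 32, 33} → ROUND(AVG(m.goals_against), 2)=2.33
  9: ids {9, 15, 16, 35} → ROUND(AVG(m.goals_against), 2)=2
  10: ids {8, 10, 17, 29, 36, 39} → ROUND(AVG(m.goals_against), 2)=2.67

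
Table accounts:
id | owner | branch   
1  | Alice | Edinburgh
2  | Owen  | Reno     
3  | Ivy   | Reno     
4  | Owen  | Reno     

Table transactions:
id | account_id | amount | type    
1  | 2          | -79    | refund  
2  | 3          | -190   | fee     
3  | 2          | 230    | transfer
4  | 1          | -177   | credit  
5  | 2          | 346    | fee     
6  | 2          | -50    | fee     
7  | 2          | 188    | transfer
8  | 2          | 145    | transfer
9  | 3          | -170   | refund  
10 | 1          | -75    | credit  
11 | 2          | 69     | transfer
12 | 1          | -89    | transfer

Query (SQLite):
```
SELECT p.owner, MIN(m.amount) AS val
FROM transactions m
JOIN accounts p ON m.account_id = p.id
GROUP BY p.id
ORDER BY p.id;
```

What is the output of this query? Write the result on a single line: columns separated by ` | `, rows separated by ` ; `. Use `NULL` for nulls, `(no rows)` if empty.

Alice | -177 ; Owen | -79 ; Ivy | -190

Join each transactions row to its accounts via account_id.
Group joined rows by accounts.id; compute MIN(m.amount) per group.
  1: ids {4, 10, 12} → MIN(m.amount)=-177
  2: ids {1, 3, 5, 6, 7, 8, 11} → MIN(m.amount)=-79
  3: ids {2, 9} → MIN(m.amount)=-190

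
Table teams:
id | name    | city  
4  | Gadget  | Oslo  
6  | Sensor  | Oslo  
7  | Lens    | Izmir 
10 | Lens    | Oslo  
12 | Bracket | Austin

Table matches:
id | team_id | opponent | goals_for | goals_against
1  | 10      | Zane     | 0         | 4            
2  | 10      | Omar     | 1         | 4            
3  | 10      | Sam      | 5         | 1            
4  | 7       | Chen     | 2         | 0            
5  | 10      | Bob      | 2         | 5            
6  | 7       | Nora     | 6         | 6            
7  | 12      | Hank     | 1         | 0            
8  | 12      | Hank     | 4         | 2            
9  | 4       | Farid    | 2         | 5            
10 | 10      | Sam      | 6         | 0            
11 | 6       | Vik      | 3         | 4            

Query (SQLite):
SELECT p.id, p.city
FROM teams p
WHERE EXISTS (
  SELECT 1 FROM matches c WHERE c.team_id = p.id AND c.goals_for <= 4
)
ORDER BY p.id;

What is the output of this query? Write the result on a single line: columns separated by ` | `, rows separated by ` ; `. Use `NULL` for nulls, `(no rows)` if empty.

For each teams row, check whether any matches with matching team_id has goals_for <= 4.
Keep rows where that is true.

4 | Oslo ; 6 | Oslo ; 7 | Izmir ; 10 | Oslo ; 12 | Austin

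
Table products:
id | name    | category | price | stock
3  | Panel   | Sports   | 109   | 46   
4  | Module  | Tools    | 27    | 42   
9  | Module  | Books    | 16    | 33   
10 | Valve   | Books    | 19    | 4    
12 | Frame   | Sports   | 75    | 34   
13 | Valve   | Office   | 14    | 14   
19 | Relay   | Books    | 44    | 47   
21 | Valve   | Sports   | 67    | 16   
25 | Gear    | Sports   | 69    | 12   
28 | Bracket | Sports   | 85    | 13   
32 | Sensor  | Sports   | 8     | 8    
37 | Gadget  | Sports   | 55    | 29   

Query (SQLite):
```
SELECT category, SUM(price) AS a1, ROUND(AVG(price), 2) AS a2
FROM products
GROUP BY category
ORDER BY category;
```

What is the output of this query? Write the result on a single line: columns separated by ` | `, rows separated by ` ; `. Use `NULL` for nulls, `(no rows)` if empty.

Books | 79 | 26.33 ; Office | 14 | 14 ; Sports | 468 | 66.86 ; Tools | 27 | 27

Group products by category.
Per group compute: SUM(price), ROUND(AVG(price), 2).
  Books: ids {9, 10, 19} → SUM(price)=79, ROUND(AVG(price), 2)=26.33
  Office: ids {13} → SUM(price)=14, ROUND(AVG(price), 2)=14
  Sports: ids {3, 12, 21, 25, 28, 32, 37} → SUM(price)=468, ROUND(AVG(price), 2)=66.86
  Tools: ids {4} → SUM(price)=27, ROUND(AVG(price), 2)=27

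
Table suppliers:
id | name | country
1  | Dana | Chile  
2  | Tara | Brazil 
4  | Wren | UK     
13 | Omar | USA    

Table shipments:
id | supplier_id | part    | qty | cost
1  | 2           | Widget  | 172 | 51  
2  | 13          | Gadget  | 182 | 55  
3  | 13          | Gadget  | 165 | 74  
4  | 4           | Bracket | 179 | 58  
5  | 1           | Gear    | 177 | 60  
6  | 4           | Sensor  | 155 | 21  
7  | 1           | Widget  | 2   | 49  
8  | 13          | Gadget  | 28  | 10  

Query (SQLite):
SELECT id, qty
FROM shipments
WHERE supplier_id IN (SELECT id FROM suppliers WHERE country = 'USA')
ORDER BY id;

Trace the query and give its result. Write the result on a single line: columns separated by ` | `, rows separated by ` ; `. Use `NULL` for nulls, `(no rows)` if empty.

2 | 182 ; 3 | 165 ; 8 | 28

Inner query: suppliers.id where country = 'USA'.
Outer: keep shipments rows whose supplier_id is in that set.
Inner query → {13}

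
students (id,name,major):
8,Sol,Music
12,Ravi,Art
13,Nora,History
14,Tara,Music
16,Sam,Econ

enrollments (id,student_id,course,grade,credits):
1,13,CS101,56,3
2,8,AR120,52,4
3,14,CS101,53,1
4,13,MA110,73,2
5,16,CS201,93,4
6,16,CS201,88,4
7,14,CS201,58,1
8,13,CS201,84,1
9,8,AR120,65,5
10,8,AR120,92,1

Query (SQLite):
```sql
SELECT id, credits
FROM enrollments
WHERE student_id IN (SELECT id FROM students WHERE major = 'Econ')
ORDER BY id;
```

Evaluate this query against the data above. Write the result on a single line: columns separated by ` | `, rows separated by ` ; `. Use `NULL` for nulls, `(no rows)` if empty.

5 | 4 ; 6 | 4

Inner query: students.id where major = 'Econ'.
Outer: keep enrollments rows whose student_id is in that set.
Inner query → {16}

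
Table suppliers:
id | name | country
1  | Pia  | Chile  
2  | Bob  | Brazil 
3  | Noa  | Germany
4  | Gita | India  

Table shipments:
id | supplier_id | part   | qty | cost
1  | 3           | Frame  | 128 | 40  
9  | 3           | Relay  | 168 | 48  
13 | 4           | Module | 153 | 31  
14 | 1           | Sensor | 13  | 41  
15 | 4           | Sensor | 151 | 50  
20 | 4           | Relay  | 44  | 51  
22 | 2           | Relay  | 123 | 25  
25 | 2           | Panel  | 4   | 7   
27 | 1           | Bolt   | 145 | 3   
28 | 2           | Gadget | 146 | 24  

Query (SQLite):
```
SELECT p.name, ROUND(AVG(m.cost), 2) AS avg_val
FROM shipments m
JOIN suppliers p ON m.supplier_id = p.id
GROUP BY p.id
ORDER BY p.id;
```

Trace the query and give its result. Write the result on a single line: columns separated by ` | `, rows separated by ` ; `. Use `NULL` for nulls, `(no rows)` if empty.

Pia | 22 ; Bob | 18.67 ; Noa | 44 ; Gita | 44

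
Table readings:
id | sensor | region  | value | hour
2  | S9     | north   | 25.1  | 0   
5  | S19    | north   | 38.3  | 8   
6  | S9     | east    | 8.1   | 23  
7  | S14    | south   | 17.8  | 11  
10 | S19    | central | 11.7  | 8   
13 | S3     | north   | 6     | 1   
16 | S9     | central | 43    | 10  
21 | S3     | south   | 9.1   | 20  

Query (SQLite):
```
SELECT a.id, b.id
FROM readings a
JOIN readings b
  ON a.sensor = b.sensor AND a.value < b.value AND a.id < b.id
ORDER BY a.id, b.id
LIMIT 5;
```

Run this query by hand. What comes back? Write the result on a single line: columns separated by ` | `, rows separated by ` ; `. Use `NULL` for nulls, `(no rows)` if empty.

2 | 16 ; 6 | 16 ; 13 | 21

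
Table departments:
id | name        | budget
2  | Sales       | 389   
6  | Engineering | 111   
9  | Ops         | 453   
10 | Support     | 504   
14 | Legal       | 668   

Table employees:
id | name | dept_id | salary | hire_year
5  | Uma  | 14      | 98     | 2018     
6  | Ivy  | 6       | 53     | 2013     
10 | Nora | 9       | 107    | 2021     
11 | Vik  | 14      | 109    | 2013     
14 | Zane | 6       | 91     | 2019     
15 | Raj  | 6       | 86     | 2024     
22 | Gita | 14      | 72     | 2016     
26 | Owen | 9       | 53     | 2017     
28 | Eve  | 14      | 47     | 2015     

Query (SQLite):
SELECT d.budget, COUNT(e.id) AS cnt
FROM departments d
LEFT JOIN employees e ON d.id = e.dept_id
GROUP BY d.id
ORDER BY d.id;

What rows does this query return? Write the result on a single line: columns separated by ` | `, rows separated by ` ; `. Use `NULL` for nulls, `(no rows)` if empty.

LEFT JOIN keeps every departments row; unmatched ones get NULL for employees columns.
Group by departments.id and compute COUNT(e.id). COUNT(col) of an all-NULL group is 0.
  2: ids {—} → COUNT(e.id)=0
  6: ids {6, 14, 15} → COUNT(e.id)=3
  9: ids {10, 26} → COUNT(e.id)=2
  10: ids {—} → COUNT(e.id)=0
  14: ids {5, 11, 22, 28} → COUNT(e.id)=4

389 | 0 ; 111 | 3 ; 453 | 2 ; 504 | 0 ; 668 | 4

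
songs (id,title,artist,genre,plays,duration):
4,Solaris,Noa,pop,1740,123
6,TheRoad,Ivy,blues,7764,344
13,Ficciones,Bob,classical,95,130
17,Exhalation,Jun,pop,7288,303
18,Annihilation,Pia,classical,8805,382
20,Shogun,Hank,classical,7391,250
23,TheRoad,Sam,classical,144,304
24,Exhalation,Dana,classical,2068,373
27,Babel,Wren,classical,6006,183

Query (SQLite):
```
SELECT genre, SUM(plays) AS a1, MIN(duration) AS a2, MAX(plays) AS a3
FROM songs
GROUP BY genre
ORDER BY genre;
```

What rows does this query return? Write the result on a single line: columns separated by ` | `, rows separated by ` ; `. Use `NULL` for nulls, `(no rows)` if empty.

blues | 7764 | 344 | 7764 ; classical | 24509 | 130 | 8805 ; pop | 9028 | 123 | 7288

Group songs by genre.
Per group compute: SUM(plays), MIN(duration), MAX(plays).
  blues: ids {6} → SUM(plays)=7764, MIN(duration)=344, MAX(plays)=7764
  classical: ids {13, 18, 20, 23, 24, 27} → SUM(plays)=24509, MIN(duration)=130, MAX(plays)=8805
  pop: ids {4, 17} → SUM(plays)=9028, MIN(duration)=123, MAX(plays)=7288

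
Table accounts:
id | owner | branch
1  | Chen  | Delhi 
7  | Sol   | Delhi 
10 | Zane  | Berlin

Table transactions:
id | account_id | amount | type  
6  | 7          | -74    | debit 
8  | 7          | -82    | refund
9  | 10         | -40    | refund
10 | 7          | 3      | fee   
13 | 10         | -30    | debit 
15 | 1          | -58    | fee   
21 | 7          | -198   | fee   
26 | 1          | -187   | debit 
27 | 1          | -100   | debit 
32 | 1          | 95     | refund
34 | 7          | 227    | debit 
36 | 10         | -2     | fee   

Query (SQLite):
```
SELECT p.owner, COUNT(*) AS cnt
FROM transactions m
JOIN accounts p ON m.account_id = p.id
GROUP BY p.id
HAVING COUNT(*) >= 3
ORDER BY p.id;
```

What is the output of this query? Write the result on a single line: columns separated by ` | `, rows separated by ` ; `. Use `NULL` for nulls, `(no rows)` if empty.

Join each transactions row to its accounts via account_id.
Group joined rows by accounts.id; compute COUNT(*) per group.
HAVING: keep groups with count ≥ 3.
  1: ids {15, 26, 27, 32} → COUNT(*)=4
  7: ids {6, 8, 10, 21, 34} → COUNT(*)=5
  10: ids {9, 13, 36} → COUNT(*)=3

Chen | 4 ; Sol | 5 ; Zane | 3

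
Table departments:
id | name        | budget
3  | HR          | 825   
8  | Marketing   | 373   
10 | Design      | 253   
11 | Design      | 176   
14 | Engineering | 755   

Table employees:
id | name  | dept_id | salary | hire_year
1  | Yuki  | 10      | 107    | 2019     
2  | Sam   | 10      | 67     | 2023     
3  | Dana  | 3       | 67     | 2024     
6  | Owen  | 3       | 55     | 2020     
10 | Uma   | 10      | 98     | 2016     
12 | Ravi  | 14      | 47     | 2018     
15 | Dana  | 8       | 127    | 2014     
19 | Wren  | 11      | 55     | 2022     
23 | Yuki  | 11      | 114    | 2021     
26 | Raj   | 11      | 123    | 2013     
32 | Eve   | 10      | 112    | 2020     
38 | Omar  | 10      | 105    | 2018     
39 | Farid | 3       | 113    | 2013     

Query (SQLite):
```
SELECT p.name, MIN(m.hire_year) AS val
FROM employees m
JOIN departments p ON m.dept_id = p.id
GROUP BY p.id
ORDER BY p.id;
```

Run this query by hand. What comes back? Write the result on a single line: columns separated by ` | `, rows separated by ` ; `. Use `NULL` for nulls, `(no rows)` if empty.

Join each employees row to its departments via dept_id.
Group joined rows by departments.id; compute MIN(m.hire_year) per group.
  3: ids {3, 6, 39} → MIN(m.hire_year)=2013
  8: ids {15} → MIN(m.hire_year)=2014
  10: ids {1, 2, 10, 32, 38} → MIN(m.hire_year)=2016
  11: ids {19, 23, 26} → MIN(m.hire_year)=2013
  14: ids {12} → MIN(m.hire_year)=2018

HR | 2013 ; Marketing | 2014 ; Design | 2016 ; Design | 2013 ; Engineering | 2018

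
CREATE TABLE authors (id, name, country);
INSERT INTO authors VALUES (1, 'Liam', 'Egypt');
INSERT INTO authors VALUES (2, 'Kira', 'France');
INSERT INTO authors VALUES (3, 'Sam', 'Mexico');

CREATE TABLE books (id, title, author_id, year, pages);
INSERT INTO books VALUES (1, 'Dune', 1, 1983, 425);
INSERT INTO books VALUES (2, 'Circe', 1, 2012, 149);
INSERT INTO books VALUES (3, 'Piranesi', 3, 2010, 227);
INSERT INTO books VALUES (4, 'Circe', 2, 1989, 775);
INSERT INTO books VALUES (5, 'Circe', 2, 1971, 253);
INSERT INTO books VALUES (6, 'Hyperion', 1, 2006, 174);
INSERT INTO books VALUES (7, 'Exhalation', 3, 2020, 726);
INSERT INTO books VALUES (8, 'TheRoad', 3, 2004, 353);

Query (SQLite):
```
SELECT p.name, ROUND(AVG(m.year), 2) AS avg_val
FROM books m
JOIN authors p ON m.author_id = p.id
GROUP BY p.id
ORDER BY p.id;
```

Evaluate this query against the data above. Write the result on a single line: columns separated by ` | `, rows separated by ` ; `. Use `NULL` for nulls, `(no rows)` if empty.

Join each books row to its authors via author_id.
Group joined rows by authors.id; compute ROUND(AVG(m.year), 2) per group.
  1: ids {1, 2, 6} → ROUND(AVG(m.year), 2)=2000.33
  2: ids {4, 5} → ROUND(AVG(m.year), 2)=1980
  3: ids {3, 7, 8} → ROUND(AVG(m.year), 2)=2011.33

Liam | 2000.33 ; Kira | 1980 ; Sam | 2011.33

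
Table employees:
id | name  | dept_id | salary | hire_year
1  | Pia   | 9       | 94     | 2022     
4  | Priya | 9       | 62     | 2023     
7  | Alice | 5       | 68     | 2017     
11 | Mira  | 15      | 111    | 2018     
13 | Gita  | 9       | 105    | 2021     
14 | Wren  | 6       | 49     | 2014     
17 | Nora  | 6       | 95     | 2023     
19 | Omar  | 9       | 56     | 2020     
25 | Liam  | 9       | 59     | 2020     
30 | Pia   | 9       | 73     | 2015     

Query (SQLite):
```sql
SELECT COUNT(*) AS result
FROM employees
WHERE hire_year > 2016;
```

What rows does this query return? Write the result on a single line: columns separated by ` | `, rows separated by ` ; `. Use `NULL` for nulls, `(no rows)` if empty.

8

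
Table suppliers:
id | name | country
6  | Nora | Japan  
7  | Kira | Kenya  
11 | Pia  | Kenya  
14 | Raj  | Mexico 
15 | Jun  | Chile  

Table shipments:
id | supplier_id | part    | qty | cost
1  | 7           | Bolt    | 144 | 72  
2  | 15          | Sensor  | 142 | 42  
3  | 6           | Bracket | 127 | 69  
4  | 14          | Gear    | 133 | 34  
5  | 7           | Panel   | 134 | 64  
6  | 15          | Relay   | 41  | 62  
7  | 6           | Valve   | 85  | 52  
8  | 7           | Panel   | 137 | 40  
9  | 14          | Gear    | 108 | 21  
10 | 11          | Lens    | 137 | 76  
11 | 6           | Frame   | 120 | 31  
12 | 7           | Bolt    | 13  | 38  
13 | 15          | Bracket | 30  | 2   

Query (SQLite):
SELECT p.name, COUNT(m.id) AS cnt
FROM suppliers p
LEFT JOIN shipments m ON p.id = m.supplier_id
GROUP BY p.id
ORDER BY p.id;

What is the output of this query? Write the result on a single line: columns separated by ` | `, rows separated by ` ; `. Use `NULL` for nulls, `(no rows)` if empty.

Nora | 3 ; Kira | 4 ; Pia | 1 ; Raj | 2 ; Jun | 3

LEFT JOIN keeps every suppliers row; unmatched ones get NULL for shipments columns.
Group by suppliers.id and compute COUNT(m.id). COUNT(col) of an all-NULL group is 0.
  6: ids {3, 7, 11} → COUNT(m.id)=3
  7: ids {1, 5, 8, 12} → COUNT(m.id)=4
  11: ids {10} → COUNT(m.id)=1
  14: ids {4, 9} → COUNT(m.id)=2
  15: ids {2, 6, 13} → COUNT(m.id)=3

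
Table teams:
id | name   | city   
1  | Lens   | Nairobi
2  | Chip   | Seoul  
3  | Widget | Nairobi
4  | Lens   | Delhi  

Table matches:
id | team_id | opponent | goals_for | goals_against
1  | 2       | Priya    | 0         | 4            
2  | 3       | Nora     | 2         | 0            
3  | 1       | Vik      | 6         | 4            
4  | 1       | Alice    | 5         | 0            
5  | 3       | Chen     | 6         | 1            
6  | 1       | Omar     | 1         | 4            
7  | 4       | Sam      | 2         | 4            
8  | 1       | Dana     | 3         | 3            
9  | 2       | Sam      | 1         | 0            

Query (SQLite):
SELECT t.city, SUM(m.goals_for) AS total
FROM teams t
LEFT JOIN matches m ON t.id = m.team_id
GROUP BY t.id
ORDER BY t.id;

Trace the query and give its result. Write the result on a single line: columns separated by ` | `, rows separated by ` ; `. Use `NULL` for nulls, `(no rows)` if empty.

Nairobi | 15 ; Seoul | 1 ; Nairobi | 8 ; Delhi | 2

LEFT JOIN keeps every teams row; unmatched ones get NULL for matches columns.
Group by teams.id and compute SUM(m.goals_for). SUM over an all-NULL group is NULL.
  1: ids {3, 4, 6, 8} → SUM(m.goals_for)=15
  2: ids {1, 9} → SUM(m.goals_for)=1
  3: ids {2, 5} → SUM(m.goals_for)=8
  4: ids {7} → SUM(m.goals_for)=2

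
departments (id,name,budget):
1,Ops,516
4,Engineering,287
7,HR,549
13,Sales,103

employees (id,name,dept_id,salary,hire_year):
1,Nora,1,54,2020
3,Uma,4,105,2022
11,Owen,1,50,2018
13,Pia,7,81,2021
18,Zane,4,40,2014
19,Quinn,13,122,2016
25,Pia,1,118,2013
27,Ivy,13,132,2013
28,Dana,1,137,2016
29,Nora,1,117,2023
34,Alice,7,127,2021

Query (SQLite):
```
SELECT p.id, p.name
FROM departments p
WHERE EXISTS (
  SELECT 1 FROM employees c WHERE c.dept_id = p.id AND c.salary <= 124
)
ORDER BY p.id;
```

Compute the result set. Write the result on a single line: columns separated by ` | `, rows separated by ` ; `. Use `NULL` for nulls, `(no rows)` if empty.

1 | Ops ; 4 | Engineering ; 7 | HR ; 13 | Sales

For each departments row, check whether any employees with matching dept_id has salary <= 124.
Keep rows where that is true.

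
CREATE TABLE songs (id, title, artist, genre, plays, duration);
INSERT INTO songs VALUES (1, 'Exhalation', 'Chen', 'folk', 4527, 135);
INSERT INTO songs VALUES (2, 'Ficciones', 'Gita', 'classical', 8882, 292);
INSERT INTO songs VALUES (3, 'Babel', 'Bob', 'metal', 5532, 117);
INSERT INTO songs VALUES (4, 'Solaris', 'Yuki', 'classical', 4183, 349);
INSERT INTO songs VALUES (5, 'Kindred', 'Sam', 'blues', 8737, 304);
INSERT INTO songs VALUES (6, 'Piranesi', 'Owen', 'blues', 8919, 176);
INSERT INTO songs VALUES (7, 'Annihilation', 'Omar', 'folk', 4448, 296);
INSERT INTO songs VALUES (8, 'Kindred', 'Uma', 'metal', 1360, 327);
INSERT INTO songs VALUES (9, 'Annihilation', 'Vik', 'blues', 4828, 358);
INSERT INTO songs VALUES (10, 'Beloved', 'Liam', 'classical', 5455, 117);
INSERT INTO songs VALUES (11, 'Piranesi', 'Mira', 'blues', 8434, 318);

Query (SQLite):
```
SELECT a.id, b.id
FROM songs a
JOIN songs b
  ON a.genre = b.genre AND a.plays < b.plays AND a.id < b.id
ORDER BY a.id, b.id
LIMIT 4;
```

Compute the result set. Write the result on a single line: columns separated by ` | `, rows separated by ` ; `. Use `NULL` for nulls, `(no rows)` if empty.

4 | 10 ; 5 | 6 ; 9 | 11

Pairs (a,b) with same genre, a.plays < b.plays, a.id < b.id.
genre groups: blues:{5,6,9,11} classical:{2,4,10} folk:{1,7} metal:{3,8}
Ordered by (a.id, b.id); first 4.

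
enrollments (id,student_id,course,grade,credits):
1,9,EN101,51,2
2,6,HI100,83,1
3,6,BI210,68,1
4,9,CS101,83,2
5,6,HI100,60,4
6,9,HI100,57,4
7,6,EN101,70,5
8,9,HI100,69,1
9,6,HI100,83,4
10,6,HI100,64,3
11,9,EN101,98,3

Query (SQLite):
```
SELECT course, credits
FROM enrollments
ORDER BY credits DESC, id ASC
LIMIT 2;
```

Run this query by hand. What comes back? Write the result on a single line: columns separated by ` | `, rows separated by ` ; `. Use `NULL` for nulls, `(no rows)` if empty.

EN101 | 5 ; HI100 | 4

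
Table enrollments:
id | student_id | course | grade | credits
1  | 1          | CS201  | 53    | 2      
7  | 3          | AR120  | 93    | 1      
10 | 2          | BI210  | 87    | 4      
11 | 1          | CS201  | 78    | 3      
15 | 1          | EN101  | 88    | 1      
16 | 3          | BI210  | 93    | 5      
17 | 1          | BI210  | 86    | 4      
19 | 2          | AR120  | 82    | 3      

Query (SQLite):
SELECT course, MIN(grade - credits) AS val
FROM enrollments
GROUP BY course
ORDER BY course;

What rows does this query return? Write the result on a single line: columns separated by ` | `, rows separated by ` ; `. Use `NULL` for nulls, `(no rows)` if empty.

AR120 | 79 ; BI210 | 82 ; CS201 | 51 ; EN101 | 87

For each row compute grade - credits.
Group by course; take MIN of the expression per group.
  AR120: ids {7, 19} → MIN(grade - credits)=79
  BI210: ids {10, 16, 17} → MIN(grade - credits)=82
  CS201: ids {1, 11} → MIN(grade - credits)=51
  EN101: ids {15} → MIN(grade - credits)=87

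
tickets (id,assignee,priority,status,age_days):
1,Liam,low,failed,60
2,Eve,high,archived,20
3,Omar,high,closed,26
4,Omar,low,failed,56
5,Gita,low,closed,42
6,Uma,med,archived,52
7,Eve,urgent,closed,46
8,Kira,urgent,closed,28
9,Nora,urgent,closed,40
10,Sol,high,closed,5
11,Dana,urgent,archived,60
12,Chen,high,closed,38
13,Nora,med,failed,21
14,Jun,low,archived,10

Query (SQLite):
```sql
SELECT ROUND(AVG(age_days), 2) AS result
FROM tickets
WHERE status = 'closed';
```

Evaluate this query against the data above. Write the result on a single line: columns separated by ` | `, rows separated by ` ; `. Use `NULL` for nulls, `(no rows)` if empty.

Rows where status='closed' → age_days values: [26, 42, 46, 28, 40, 5, 38].
AVG = 225 / 7 (rounded to 2 dp).

32.14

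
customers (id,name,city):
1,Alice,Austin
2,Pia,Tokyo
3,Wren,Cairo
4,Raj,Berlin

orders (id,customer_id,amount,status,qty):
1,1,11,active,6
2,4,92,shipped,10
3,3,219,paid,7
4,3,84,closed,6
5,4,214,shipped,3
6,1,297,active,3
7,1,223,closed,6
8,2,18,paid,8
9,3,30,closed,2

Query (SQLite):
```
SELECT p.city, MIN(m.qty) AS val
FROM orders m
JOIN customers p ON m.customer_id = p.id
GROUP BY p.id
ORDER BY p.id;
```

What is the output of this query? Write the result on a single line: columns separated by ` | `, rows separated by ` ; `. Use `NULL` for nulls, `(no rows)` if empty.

Austin | 3 ; Tokyo | 8 ; Cairo | 2 ; Berlin | 3

Join each orders row to its customers via customer_id.
Group joined rows by customers.id; compute MIN(m.qty) per group.
  1: ids {1, 6, 7} → MIN(m.qty)=3
  2: ids {8} → MIN(m.qty)=8
  3: ids {3, 4, 9} → MIN(m.qty)=2
  4: ids {2, 5} → MIN(m.qty)=3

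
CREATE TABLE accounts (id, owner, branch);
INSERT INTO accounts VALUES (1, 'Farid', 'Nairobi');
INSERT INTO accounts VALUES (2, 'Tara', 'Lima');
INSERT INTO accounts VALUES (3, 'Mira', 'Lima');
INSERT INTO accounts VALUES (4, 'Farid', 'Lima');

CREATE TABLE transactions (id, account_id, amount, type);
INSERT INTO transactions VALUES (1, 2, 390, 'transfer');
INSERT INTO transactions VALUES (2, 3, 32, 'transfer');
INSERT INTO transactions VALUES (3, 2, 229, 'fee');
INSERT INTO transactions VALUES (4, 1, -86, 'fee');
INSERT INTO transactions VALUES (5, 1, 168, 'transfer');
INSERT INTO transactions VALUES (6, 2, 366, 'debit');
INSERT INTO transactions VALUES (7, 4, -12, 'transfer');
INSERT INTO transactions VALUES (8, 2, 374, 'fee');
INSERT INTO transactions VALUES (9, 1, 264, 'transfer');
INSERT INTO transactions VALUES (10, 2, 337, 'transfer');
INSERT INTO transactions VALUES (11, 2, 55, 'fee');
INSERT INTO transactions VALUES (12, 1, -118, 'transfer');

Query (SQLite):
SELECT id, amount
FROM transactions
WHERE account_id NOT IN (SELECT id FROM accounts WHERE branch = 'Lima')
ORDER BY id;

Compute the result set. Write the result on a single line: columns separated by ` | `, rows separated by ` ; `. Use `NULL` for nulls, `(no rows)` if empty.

4 | -86 ; 5 | 168 ; 9 | 264 ; 12 | -118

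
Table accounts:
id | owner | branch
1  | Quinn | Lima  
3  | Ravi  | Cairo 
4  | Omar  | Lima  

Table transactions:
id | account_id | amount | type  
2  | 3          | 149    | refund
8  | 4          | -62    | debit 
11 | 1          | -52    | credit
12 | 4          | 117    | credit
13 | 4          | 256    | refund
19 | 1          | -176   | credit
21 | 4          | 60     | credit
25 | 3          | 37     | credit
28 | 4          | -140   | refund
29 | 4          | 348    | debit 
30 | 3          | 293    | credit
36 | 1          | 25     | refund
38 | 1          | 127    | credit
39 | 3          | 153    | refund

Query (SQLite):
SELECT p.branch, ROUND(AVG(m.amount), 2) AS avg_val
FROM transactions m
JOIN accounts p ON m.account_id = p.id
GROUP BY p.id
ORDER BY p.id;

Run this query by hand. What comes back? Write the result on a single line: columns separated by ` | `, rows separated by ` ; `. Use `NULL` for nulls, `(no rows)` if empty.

Lima | -19 ; Cairo | 158 ; Lima | 96.5

Join each transactions row to its accounts via account_id.
Group joined rows by accounts.id; compute ROUND(AVG(m.amount), 2) per group.
  1: ids {11, 19, 36, 38} → ROUND(AVG(m.amount), 2)=-19
  3: ids {2, 25, 30, 39} → ROUND(AVG(m.amount), 2)=158
  4: ids {8, 12, 13, 21, 28, 29} → ROUND(AVG(m.amount), 2)=96.5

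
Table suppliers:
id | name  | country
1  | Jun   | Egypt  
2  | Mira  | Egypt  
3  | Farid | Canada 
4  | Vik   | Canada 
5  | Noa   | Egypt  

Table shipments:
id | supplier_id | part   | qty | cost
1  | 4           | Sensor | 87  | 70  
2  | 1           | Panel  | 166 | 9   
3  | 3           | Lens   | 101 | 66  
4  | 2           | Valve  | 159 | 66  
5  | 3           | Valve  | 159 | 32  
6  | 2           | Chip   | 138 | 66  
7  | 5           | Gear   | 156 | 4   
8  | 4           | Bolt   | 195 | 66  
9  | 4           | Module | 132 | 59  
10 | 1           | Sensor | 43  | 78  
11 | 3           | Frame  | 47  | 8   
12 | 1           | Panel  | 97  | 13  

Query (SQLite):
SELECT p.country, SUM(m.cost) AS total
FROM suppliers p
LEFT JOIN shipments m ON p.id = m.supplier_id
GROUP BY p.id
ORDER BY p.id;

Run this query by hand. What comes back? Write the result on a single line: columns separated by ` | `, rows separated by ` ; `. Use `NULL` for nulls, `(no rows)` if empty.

LEFT JOIN keeps every suppliers row; unmatched ones get NULL for shipments columns.
Group by suppliers.id and compute SUM(m.cost). SUM over an all-NULL group is NULL.
  1: ids {2, 10, 12} → SUM(m.cost)=100
  2: ids {4, 6} → SUM(m.cost)=132
  3: ids {3, 5, 11} → SUM(m.cost)=106
  4: ids {1, 8, 9} → SUM(m.cost)=195
  5: ids {7} → SUM(m.cost)=4

Egypt | 100 ; Egypt | 132 ; Canada | 106 ; Canada | 195 ; Egypt | 4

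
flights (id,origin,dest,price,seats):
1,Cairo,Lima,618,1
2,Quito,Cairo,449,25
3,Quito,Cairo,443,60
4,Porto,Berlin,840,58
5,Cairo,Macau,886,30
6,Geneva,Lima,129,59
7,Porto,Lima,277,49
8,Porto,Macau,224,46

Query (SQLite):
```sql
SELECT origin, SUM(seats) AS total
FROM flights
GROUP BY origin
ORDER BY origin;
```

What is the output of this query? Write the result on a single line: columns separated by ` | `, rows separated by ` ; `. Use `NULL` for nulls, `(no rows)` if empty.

Partition flights by origin; compute SUM(seats) within each group.
  Cairo: ids {1, 5} → SUM(seats)=31
  Geneva: ids {6} → SUM(seats)=59
  Porto: ids {4, 7, 8} → SUM(seats)=153
  Quito: ids {2, 3} → SUM(seats)=85

Cairo | 31 ; Geneva | 59 ; Porto | 153 ; Quito | 85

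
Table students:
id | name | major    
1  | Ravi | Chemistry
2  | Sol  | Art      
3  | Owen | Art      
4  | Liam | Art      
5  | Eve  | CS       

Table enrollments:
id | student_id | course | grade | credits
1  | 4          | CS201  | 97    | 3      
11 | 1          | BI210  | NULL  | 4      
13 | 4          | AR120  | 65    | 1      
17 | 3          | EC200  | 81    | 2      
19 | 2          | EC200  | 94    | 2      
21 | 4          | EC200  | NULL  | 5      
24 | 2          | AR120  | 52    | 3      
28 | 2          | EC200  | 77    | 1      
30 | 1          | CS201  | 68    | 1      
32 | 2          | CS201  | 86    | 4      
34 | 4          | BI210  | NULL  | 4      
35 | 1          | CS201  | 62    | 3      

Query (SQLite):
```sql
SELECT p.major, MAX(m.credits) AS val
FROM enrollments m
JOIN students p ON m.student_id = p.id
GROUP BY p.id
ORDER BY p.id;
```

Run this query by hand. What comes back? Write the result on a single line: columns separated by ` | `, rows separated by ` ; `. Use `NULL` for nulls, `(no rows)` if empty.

Chemistry | 4 ; Art | 4 ; Art | 2 ; Art | 5

Join each enrollments row to its students via student_id.
Group joined rows by students.id; compute MAX(m.credits) per group.
  1: ids {11, 30, 35} → MAX(m.credits)=4
  2: ids {19, 24, 28, 32} → MAX(m.credits)=4
  3: ids {17} → MAX(m.credits)=2
  4: ids {1, 13, 21, 34} → MAX(m.credits)=5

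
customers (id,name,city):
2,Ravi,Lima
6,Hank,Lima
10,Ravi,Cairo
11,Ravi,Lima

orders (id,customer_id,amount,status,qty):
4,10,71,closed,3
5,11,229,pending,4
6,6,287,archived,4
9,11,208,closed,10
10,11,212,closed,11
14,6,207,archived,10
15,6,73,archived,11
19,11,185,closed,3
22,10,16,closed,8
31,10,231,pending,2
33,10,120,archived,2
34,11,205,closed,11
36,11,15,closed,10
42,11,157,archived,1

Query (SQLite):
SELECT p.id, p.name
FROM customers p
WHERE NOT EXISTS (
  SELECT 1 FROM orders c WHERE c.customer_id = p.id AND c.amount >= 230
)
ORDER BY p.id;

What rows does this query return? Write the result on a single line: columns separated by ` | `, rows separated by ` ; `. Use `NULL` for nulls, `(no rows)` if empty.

2 | Ravi ; 11 | Ravi

For each customers row, check whether any orders with matching customer_id has amount >= 230.
Keep rows where that is false.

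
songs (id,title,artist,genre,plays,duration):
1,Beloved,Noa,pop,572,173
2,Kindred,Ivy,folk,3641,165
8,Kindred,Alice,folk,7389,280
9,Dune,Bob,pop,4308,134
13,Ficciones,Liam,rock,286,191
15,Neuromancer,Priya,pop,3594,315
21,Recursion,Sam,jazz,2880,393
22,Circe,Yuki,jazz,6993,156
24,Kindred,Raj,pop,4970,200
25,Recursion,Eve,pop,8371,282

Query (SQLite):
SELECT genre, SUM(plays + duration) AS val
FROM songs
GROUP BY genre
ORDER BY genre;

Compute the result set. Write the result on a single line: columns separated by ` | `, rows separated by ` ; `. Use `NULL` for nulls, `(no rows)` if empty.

folk | 11475 ; jazz | 10422 ; pop | 22919 ; rock | 477

For each row compute plays + duration.
Group by genre; take SUM of the expression per group.
  folk: ids {2, 8} → SUM(plays + duration)=11475
  jazz: ids {21, 22} → SUM(plays + duration)=10422
  pop: ids {1, 9, 15, 24, 25} → SUM(plays + duration)=22919
  rock: ids {13} → SUM(plays + duration)=477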